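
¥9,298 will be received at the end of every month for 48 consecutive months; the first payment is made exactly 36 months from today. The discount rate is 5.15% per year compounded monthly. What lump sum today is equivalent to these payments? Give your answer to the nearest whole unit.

¥346,524

Ordinary annuity of 48 payments, first payment at period 36.
Periodic rate r = 0.0515/12 per month; n is counted in months.
The ordinary-annuity PV formula values the stream one period before the first payment (period 35); discount that back 35 periods:
PV₀ = 9,298 × [1 − (1+r)^−48] / r × (1+r)^−35 = ¥346,524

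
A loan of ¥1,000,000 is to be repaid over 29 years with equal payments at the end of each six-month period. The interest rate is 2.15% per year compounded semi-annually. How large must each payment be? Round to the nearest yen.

¥23,261

Level ordinary annuity; solve PV = PMT × [(1 − (1+r)^−n)/r] for PMT.
Periodic rate r = 0.0215/2 per half-year; n is counted in half-years.
With n = 58: PMT = 1,000,000 / ([(1 − (1+r)^−n)/r]) = ¥23,261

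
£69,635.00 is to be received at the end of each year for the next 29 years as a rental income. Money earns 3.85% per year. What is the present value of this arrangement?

£1,203,947.89

This is an ordinary annuity: 29 payments of £69,635.00 at the end of each year.
Periodic rate r = 0.0385 per year.
PV = PMT × [(1 − (1+r)^−n)/r] = 69,635 × [1 − (1+r)^−29] / r = £1,203,947.89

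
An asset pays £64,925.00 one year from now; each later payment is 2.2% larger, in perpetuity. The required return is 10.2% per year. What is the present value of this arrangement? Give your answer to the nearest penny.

£811,562.50

Periodic rate r = 0.102 per year.
Growing perpetuity (Gordon): PV = PMT₁ / (r − g) = 64,925 / (r − 0.022) = £811,562.50.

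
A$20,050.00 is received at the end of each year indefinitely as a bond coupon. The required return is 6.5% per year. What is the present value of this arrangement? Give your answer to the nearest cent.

Periodic rate r = 0.065 per year.
Level perpetuity: PV = PMT / r = 20,050 / (0.065) = A$308,461.54.

A$308,461.54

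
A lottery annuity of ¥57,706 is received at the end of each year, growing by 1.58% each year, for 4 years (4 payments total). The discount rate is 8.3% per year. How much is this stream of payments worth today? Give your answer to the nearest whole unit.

Periodic rate r = 0.083 per year.
Growing ordinary annuity: PV = PMT₁ × [1 − ((1+g)/(1+r))^n] / (r − g) = 57,706 × [1 − ((1+0.0158)/(1+r))^4] / (r − 0.0158) = ¥194,104.

¥194,104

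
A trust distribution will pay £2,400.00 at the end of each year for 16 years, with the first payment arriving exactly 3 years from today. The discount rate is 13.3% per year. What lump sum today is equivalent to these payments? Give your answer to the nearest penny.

£12,150.80

Ordinary annuity of 16 payments, first payment at period 3.
Periodic rate r = 0.133 per year.
The ordinary-annuity PV formula values the stream one period before the first payment (period 2); discount that back 2 periods:
PV₀ = 2,400 × [1 − (1+r)^−16] / r × (1+r)^−2 = £12,150.80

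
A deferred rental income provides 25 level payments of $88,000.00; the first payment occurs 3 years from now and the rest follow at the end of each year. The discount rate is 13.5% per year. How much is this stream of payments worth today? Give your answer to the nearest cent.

$484,664.51

Ordinary annuity of 25 payments, first payment at period 3.
Periodic rate r = 0.135 per year.
The ordinary-annuity PV formula values the stream one period before the first payment (period 2); discount that back 2 periods:
PV₀ = 88,000 × [1 − (1+r)^−25] / r × (1+r)^−2 = $484,664.51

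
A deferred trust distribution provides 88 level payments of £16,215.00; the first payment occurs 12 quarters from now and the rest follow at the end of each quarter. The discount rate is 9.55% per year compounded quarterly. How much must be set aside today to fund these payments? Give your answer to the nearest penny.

£458,216.53

Ordinary annuity of 88 payments, first payment at period 12.
Periodic rate r = 0.0955/4 per quarter; n is counted in quarters.
The ordinary-annuity PV formula values the stream one period before the first payment (period 11); discount that back 11 periods:
PV₀ = 16,215 × [1 − (1+r)^−88] / r × (1+r)^−11 = £458,216.53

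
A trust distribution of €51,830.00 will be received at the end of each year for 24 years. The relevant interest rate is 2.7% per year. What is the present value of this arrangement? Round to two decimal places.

€906,822.39

This is an ordinary annuity: 24 payments of €51,830.00 at the end of each year.
Periodic rate r = 0.027 per year.
PV = PMT × [(1 − (1+r)^−n)/r] = 51,830 × [1 − (1+r)^−24] / r = €906,822.39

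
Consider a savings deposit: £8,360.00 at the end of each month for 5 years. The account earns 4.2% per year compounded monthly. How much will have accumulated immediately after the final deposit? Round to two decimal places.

£557,076.53

This is an ordinary annuity: 60 deposits of £8,360.00 at the end of each month.
Periodic rate r = 0.042/12 per month; n is counted in months.
FV = PMT × [((1+r)^n − 1)/r] = 8,360 × [(1+r)^60 − 1] / r = £557,076.53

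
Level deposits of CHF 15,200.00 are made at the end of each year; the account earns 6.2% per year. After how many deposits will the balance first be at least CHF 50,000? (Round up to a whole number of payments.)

4 payments

Periodic rate r = 0.062 per year.
Ordinary annuity FV: 50,000 = 15,200 × [((1+r)^n − 1)/r].
(1+r)^n = 1 + 50,000 × r / 15,200, so n = ln(1 + 50,000·r/15,200) / ln(1+r) = 3.09.
Round up to a whole number of payments: n = 4.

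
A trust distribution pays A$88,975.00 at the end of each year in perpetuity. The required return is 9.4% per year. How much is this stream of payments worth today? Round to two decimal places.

A$946,542.55

Periodic rate r = 0.094 per year.
Level perpetuity: PV = PMT / r = 88,975 / (0.094) = A$946,542.55.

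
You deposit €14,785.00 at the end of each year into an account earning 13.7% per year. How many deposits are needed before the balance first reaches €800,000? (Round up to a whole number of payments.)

17 payments

Periodic rate r = 0.137 per year.
Ordinary annuity FV: 800,000 = 14,785 × [((1+r)^n − 1)/r].
(1+r)^n = 1 + 800,000 × r / 14,785, so n = ln(1 + 800,000·r/14,785) / ln(1+r) = 16.59.
Round up to a whole number of payments: n = 17.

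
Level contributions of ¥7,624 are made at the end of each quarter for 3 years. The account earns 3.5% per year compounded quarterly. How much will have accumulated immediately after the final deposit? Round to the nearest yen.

This is an ordinary annuity: 12 deposits of ¥7,624 at the end of each quarter.
Periodic rate r = 0.035/4 per quarter; n is counted in quarters.
FV = PMT × [((1+r)^n − 1)/r] = 7,624 × [(1+r)^12 − 1] / r = ¥96,022

¥96,022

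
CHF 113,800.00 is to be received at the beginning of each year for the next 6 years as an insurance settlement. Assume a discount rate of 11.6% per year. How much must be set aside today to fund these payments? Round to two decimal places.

CHF 528,121.32

This is an annuity due: 6 payments of CHF 113,800.00 at the beginning of each year.
Periodic rate r = 0.116 per year.
PV = PMT × [(1 − (1+r)^−n)/r] × (1+r) = 113,800 × [1 − (1+r)^−6] / r × (1+r) = CHF 528,121.32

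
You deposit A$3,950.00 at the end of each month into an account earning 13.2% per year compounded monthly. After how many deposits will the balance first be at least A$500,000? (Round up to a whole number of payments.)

Periodic rate r = 0.132/12 per month; n is counted in months.
Ordinary annuity FV: 500,000 = 3,950 × [((1+r)^n − 1)/r].
(1+r)^n = 1 + 500,000 × r / 3,950, so n = ln(1 + 500,000·r/3,950) / ln(1+r) = 79.74.
Round up to a whole number of payments: n = 80.

80 payments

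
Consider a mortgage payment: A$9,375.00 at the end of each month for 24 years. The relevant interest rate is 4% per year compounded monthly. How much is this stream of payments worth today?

This is an ordinary annuity: 288 payments of A$9,375.00 at the end of each month.
Periodic rate r = 0.04/12 per month; n is counted in months.
PV = PMT × [(1 − (1+r)^−n)/r] = 9,375 × [1 − (1+r)^−288] / r = A$1,733,893.19

A$1,733,893.19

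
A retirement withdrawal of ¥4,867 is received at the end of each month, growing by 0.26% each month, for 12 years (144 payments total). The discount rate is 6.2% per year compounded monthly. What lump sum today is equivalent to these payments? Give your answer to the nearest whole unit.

¥584,042

Periodic rate r = 0.062/12 per month; n is counted in months.
Growing ordinary annuity: PV = PMT₁ × [1 − ((1+g)/(1+r))^n] / (r − g) = 4,867 × [1 − ((1+0.0026)/(1+r))^144] / (r − 0.0026) = ¥584,042.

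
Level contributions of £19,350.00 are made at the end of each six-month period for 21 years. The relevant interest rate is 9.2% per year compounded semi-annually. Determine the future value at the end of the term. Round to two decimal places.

£2,360,686.59

This is an ordinary annuity: 42 deposits of £19,350.00 at the end of each six-month period.
Periodic rate r = 0.092/2 per half-year; n is counted in half-years.
FV = PMT × [((1+r)^n − 1)/r] = 19,350 × [(1+r)^42 − 1] / r = £2,360,686.59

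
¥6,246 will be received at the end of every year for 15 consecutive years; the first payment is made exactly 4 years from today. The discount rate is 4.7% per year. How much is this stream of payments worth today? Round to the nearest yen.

¥57,650

Ordinary annuity of 15 payments, first payment at period 4.
Periodic rate r = 0.047 per year.
The ordinary-annuity PV formula values the stream one period before the first payment (period 3); discount that back 3 periods:
PV₀ = 6,246 × [1 − (1+r)^−15] / r × (1+r)^−3 = ¥57,650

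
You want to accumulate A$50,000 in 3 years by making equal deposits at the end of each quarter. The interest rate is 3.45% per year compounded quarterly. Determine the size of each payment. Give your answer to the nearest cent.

A$3,972.69

Level ordinary annuity; solve FV = PMT × [((1+r)^n − 1)/r] for PMT.
Periodic rate r = 0.0345/4 per quarter; n is counted in quarters.
With n = 12: PMT = 50,000 / ([((1+r)^n − 1)/r]) = A$3,972.69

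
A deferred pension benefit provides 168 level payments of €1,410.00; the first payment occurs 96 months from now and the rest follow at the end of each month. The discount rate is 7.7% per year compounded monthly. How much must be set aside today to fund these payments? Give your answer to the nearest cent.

€78,814.47

Ordinary annuity of 168 payments, first payment at period 96.
Periodic rate r = 0.077/12 per month; n is counted in months.
The ordinary-annuity PV formula values the stream one period before the first payment (period 95); discount that back 95 periods:
PV₀ = 1,410 × [1 − (1+r)^−168] / r × (1+r)^−95 = €78,814.47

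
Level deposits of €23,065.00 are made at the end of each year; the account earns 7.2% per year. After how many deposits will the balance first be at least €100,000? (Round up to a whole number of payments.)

Periodic rate r = 0.072 per year.
Ordinary annuity FV: 100,000 = 23,065 × [((1+r)^n − 1)/r].
(1+r)^n = 1 + 100,000 × r / 23,065, so n = ln(1 + 100,000·r/23,065) / ln(1+r) = 3.91.
Round up to a whole number of payments: n = 4.

4 payments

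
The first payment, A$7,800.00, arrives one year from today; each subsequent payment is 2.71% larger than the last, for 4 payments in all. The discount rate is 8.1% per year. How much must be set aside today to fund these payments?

Periodic rate r = 0.081 per year.
Growing ordinary annuity: PV = PMT₁ × [1 − ((1+g)/(1+r))^n] / (r − g) = 7,800 × [1 − ((1+0.0271)/(1+r))^4] / (r − 0.0271) = A$26,774.37.

A$26,774.37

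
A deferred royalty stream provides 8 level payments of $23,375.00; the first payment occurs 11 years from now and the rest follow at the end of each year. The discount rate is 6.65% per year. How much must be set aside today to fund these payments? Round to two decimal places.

Ordinary annuity of 8 payments, first payment at period 11.
Periodic rate r = 0.0665 per year.
The ordinary-annuity PV formula values the stream one period before the first payment (period 10); discount that back 10 periods:
PV₀ = 23,375 × [1 − (1+r)^−8] / r × (1+r)^−10 = $74,323.14

$74,323.14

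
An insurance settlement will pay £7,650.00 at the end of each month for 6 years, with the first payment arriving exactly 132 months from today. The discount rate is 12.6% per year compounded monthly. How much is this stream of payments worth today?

£98,026.98

Ordinary annuity of 72 payments, first payment at period 132.
Periodic rate r = 0.126/12 per month; n is counted in months.
The ordinary-annuity PV formula values the stream one period before the first payment (period 131); discount that back 131 periods:
PV₀ = 7,650 × [1 − (1+r)^−72] / r × (1+r)^−131 = £98,026.98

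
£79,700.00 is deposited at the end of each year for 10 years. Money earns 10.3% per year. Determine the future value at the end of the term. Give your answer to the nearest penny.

This is an ordinary annuity: 10 deposits of £79,700.00 at the end of each year.
Periodic rate r = 0.103 per year.
FV = PMT × [((1+r)^n − 1)/r] = 79,700 × [(1+r)^10 − 1] / r = £1,288,629.36

£1,288,629.36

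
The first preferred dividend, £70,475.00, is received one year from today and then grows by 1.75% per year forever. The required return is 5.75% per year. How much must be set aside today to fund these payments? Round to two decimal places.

£1,761,875.00

Periodic rate r = 0.0575 per year.
Growing perpetuity (Gordon): PV = PMT₁ / (r − g) = 70,475 / (r − 0.0175) = £1,761,875.00.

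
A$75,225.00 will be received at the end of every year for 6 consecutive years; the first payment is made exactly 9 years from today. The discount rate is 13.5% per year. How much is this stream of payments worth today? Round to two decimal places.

Ordinary annuity of 6 payments, first payment at period 9.
Periodic rate r = 0.135 per year.
The ordinary-annuity PV formula values the stream one period before the first payment (period 8); discount that back 8 periods:
PV₀ = 75,225 × [1 − (1+r)^−6] / r × (1+r)^−8 = A$107,688.05

A$107,688.05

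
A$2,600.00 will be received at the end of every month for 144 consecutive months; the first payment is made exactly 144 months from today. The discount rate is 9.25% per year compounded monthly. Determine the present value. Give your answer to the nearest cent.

A$75,262.45

Ordinary annuity of 144 payments, first payment at period 144.
Periodic rate r = 0.0925/12 per month; n is counted in months.
The ordinary-annuity PV formula values the stream one period before the first payment (period 143); discount that back 143 periods:
PV₀ = 2,600 × [1 − (1+r)^−144] / r × (1+r)^−143 = A$75,262.45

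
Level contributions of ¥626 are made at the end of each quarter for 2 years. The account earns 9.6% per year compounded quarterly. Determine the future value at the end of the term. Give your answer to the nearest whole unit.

¥5,449

This is an ordinary annuity: 8 deposits of ¥626 at the end of each quarter.
Periodic rate r = 0.096/4 per quarter; n is counted in quarters.
FV = PMT × [((1+r)^n − 1)/r] = 626 × [(1+r)^8 − 1] / r = ¥5,449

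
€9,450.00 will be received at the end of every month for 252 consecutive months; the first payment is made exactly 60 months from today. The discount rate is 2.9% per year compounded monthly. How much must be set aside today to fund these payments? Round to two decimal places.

€1,545,436.37

Ordinary annuity of 252 payments, first payment at period 60.
Periodic rate r = 0.029/12 per month; n is counted in months.
The ordinary-annuity PV formula values the stream one period before the first payment (period 59); discount that back 59 periods:
PV₀ = 9,450 × [1 − (1+r)^−252] / r × (1+r)^−59 = €1,545,436.37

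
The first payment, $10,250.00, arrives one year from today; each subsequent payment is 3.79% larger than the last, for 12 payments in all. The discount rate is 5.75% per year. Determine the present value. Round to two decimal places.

Periodic rate r = 0.0575 per year.
Growing ordinary annuity: PV = PMT₁ × [1 − ((1+g)/(1+r))^n] / (r − g) = 10,250 × [1 − ((1+0.0379)/(1+r))^12] / (r − 0.0379) = $105,158.23.

$105,158.23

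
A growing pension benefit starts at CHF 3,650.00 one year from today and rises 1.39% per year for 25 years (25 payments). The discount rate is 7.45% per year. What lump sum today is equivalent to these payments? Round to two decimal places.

Periodic rate r = 0.0745 per year.
Growing ordinary annuity: PV = PMT₁ × [1 − ((1+g)/(1+r))^n] / (r − g) = 3,650 × [1 − ((1+0.0139)/(1+r))^25] / (r − 0.0139) = CHF 46,120.67.

CHF 46,120.67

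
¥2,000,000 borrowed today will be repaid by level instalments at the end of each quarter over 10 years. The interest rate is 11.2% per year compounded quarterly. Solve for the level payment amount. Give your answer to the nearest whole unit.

¥83,750

Level ordinary annuity; solve PV = PMT × [(1 − (1+r)^−n)/r] for PMT.
Periodic rate r = 0.112/4 per quarter; n is counted in quarters.
With n = 40: PMT = 2,000,000 / ([(1 − (1+r)^−n)/r]) = ¥83,750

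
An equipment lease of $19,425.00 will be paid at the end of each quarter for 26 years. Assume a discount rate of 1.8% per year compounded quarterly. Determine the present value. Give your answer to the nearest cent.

$1,610,499.37

This is an ordinary annuity: 104 payments of $19,425.00 at the end of each quarter.
Periodic rate r = 0.018/4 per quarter; n is counted in quarters.
PV = PMT × [(1 − (1+r)^−n)/r] = 19,425 × [1 − (1+r)^−104] / r = $1,610,499.37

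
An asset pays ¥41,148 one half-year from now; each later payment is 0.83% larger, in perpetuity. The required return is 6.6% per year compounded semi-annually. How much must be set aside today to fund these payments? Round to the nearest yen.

Periodic rate r = 0.066/2 per half-year.
Growing perpetuity (Gordon): PV = PMT₁ / (r − g) = 41,148 / (r − 0.0083) = ¥1,665,911.

¥1,665,911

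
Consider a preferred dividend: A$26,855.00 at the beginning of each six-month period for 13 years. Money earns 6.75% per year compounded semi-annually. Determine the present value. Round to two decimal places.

This is an annuity due: 26 payments of A$26,855.00 at the beginning of each six-month period.
Periodic rate r = 0.0675/2 per half-year; n is counted in half-years.
PV = PMT × [(1 − (1+r)^−n)/r] × (1+r) = 26,855 × [1 − (1+r)^−26] / r × (1+r) = A$475,531.66

A$475,531.66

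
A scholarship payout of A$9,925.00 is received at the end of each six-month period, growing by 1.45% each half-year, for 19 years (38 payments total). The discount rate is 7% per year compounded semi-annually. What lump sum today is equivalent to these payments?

A$257,775.07

Periodic rate r = 0.07/2 per half-year; n is counted in half-years.
Growing ordinary annuity: PV = PMT₁ × [1 − ((1+g)/(1+r))^n] / (r − g) = 9,925 × [1 − ((1+0.0145)/(1+r))^38] / (r − 0.0145) = A$257,775.07.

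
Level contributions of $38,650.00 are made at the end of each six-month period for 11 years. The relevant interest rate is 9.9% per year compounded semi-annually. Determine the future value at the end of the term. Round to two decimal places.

This is an ordinary annuity: 22 deposits of $38,650.00 at the end of each six-month period.
Periodic rate r = 0.099/2 per half-year; n is counted in half-years.
FV = PMT × [((1+r)^n − 1)/r] = 38,650 × [(1+r)^22 − 1] / r = $1,479,450.07

$1,479,450.07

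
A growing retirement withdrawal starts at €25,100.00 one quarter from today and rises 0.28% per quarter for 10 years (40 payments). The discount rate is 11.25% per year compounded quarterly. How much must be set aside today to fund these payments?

€625,638.13

Periodic rate r = 0.1125/4 per quarter; n is counted in quarters.
Growing ordinary annuity: PV = PMT₁ × [1 − ((1+g)/(1+r))^n] / (r − g) = 25,100 × [1 − ((1+0.0028)/(1+r))^40] / (r − 0.0028) = €625,638.13.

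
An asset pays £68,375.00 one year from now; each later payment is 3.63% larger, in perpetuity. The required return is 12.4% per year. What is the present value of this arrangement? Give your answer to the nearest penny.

£779,646.52

Periodic rate r = 0.124 per year.
Growing perpetuity (Gordon): PV = PMT₁ / (r − g) = 68,375 / (r − 0.0363) = £779,646.52.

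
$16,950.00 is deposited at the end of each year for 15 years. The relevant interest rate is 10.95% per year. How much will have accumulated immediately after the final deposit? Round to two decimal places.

$580,845.22

This is an ordinary annuity: 15 deposits of $16,950.00 at the end of each year.
Periodic rate r = 0.1095 per year.
FV = PMT × [((1+r)^n − 1)/r] = 16,950 × [(1+r)^15 − 1] / r = $580,845.22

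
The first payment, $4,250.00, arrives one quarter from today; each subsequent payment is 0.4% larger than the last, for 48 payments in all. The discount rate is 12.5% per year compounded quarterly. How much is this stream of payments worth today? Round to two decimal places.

$112,834.19

Periodic rate r = 0.125/4 per quarter; n is counted in quarters.
Growing ordinary annuity: PV = PMT₁ × [1 − ((1+g)/(1+r))^n] / (r − g) = 4,250 × [1 − ((1+0.004)/(1+r))^48] / (r − 0.004) = $112,834.19.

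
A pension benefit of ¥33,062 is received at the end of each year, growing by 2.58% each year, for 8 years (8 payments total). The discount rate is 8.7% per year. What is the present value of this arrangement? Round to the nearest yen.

Periodic rate r = 0.087 per year.
Growing ordinary annuity: PV = PMT₁ × [1 − ((1+g)/(1+r))^n] / (r − g) = 33,062 × [1 − ((1+0.0258)/(1+r))^8] / (r − 0.0258) = ¥200,413.

¥200,413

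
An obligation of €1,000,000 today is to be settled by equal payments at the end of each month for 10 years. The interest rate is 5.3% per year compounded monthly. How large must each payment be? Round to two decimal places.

€10,753.79

Level ordinary annuity; solve PV = PMT × [(1 − (1+r)^−n)/r] for PMT.
Periodic rate r = 0.053/12 per month; n is counted in months.
With n = 120: PMT = 1,000,000 / ([(1 − (1+r)^−n)/r]) = €10,753.79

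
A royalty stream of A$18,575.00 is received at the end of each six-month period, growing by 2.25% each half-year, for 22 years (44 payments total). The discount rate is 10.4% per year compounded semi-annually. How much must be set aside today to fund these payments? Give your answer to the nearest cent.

Periodic rate r = 0.104/2 per half-year; n is counted in half-years.
Growing ordinary annuity: PV = PMT₁ × [1 − ((1+g)/(1+r))^n] / (r − g) = 18,575 × [1 − ((1+0.0225)/(1+r))^44] / (r − 0.0225) = A$449,525.15.

A$449,525.15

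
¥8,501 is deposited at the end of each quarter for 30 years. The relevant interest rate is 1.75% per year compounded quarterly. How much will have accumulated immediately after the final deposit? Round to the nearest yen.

This is an ordinary annuity: 120 deposits of ¥8,501 at the end of each quarter.
Periodic rate r = 0.0175/4 per quarter; n is counted in quarters.
FV = PMT × [((1+r)^n − 1)/r] = 8,501 × [(1+r)^120 − 1] / r = ¥1,337,862

¥1,337,862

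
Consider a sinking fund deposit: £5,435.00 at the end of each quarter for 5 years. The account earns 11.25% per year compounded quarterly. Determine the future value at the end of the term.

£143,286.81

This is an ordinary annuity: 20 deposits of £5,435.00 at the end of each quarter.
Periodic rate r = 0.1125/4 per quarter; n is counted in quarters.
FV = PMT × [((1+r)^n − 1)/r] = 5,435 × [(1+r)^20 − 1] / r = £143,286.81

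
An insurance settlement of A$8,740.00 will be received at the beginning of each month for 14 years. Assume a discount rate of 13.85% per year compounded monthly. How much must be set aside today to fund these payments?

This is an annuity due: 168 payments of A$8,740.00 at the beginning of each month.
Periodic rate r = 0.1385/12 per month; n is counted in months.
PV = PMT × [(1 − (1+r)^−n)/r] × (1+r) = 8,740 × [1 − (1+r)^−168] / r × (1+r) = A$654,579.12

A$654,579.12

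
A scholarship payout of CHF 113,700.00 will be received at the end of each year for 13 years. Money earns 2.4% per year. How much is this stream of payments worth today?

CHF 1,256,934.70

This is an ordinary annuity: 13 payments of CHF 113,700.00 at the end of each year.
Periodic rate r = 0.024 per year.
PV = PMT × [(1 − (1+r)^−n)/r] = 113,700 × [1 − (1+r)^−13] / r = CHF 1,256,934.70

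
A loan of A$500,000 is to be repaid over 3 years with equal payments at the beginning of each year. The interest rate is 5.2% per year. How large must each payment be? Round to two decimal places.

Level annuity due; solve PV = PMT × [(1 − (1+r)^−n)/r] × (1+r) for PMT.
Periodic rate r = 0.052 per year.
With n = 3: PMT = 500,000 / ([(1 − (1+r)^−n)/r] × (1+r)) = A$175,183.24

A$175,183.24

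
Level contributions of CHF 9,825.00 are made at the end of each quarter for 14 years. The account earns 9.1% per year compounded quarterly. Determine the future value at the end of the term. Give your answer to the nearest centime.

This is an ordinary annuity: 56 deposits of CHF 9,825.00 at the end of each quarter.
Periodic rate r = 0.091/4 per quarter; n is counted in quarters.
FV = PMT × [((1+r)^n − 1)/r] = 9,825 × [(1+r)^56 − 1] / r = CHF 1,090,229.45

CHF 1,090,229.45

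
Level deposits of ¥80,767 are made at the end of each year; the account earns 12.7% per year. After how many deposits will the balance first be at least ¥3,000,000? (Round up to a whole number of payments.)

Periodic rate r = 0.127 per year.
Ordinary annuity FV: 3,000,000 = 80,767 × [((1+r)^n − 1)/r].
(1+r)^n = 1 + 3,000,000 × r / 80,767, so n = ln(1 + 3,000,000·r/80,767) / ln(1+r) = 14.58.
Round up to a whole number of payments: n = 15.

15 payments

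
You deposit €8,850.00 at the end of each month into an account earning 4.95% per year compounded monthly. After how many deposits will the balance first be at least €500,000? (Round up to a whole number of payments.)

51 payments

Periodic rate r = 0.0495/12 per month; n is counted in months.
Ordinary annuity FV: 500,000 = 8,850 × [((1+r)^n − 1)/r].
(1+r)^n = 1 + 500,000 × r / 8,850, so n = ln(1 + 500,000·r/8,850) / ln(1+r) = 50.89.
Round up to a whole number of payments: n = 51.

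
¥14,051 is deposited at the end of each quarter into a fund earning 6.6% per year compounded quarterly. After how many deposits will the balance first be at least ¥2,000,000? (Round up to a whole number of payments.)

Periodic rate r = 0.066/4 per quarter; n is counted in quarters.
Ordinary annuity FV: 2,000,000 = 14,051 × [((1+r)^n − 1)/r].
(1+r)^n = 1 + 2,000,000 × r / 14,051, so n = ln(1 + 2,000,000·r/14,051) / ln(1+r) = 73.85.
Round up to a whole number of payments: n = 74.

74 payments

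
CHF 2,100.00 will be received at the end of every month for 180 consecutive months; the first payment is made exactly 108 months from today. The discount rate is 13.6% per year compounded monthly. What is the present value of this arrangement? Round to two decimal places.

Ordinary annuity of 180 payments, first payment at period 108.
Periodic rate r = 0.136/12 per month; n is counted in months.
The ordinary-annuity PV formula values the stream one period before the first payment (period 107); discount that back 107 periods:
PV₀ = 2,100 × [1 − (1+r)^−180] / r × (1+r)^−107 = CHF 48,186.40

CHF 48,186.40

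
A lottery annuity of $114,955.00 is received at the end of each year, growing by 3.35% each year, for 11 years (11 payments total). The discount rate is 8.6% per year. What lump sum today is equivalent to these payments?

Periodic rate r = 0.086 per year.
Growing ordinary annuity: PV = PMT₁ × [1 − ((1+g)/(1+r))^n] / (r − g) = 114,955 × [1 − ((1+0.0335)/(1+r))^11] / (r − 0.0335) = $920,051.61.

$920,051.61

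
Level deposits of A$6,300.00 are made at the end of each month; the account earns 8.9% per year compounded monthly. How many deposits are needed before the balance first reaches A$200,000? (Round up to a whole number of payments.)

Periodic rate r = 0.089/12 per month; n is counted in months.
Ordinary annuity FV: 200,000 = 6,300 × [((1+r)^n − 1)/r].
(1+r)^n = 1 + 200,000 × r / 6,300, so n = ln(1 + 200,000·r/6,300) / ln(1+r) = 28.61.
Round up to a whole number of payments: n = 29.

29 payments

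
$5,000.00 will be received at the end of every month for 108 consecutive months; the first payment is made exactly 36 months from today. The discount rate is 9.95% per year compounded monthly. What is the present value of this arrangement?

Ordinary annuity of 108 payments, first payment at period 36.
Periodic rate r = 0.0995/12 per month; n is counted in months.
The ordinary-annuity PV formula values the stream one period before the first payment (period 35); discount that back 35 periods:
PV₀ = 5,000 × [1 − (1+r)^−108] / r × (1+r)^−35 = $266,518.42

$266,518.42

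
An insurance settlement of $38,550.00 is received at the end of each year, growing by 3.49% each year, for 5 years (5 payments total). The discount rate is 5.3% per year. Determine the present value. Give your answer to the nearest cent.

$176,862.84

Periodic rate r = 0.053 per year.
Growing ordinary annuity: PV = PMT₁ × [1 − ((1+g)/(1+r))^n] / (r − g) = 38,550 × [1 − ((1+0.0349)/(1+r))^5] / (r − 0.0349) = $176,862.84.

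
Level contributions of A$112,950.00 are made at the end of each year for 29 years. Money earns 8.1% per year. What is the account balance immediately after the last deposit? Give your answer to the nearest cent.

This is an ordinary annuity: 29 deposits of A$112,950.00 at the end of each year.
Periodic rate r = 0.081 per year.
FV = PMT × [((1+r)^n − 1)/r] = 112,950 × [(1+r)^29 − 1] / r = A$11,951,408.68

A$11,951,408.68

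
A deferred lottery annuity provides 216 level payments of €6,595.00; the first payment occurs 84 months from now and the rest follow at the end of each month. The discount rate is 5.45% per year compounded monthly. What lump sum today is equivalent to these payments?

€622,306.24

Ordinary annuity of 216 payments, first payment at period 84.
Periodic rate r = 0.0545/12 per month; n is counted in months.
The ordinary-annuity PV formula values the stream one period before the first payment (period 83); discount that back 83 periods:
PV₀ = 6,595 × [1 − (1+r)^−216] / r × (1+r)^−83 = €622,306.24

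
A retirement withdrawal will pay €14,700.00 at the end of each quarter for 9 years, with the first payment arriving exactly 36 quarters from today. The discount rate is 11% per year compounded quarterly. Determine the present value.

Ordinary annuity of 36 payments, first payment at period 36.
Periodic rate r = 0.11/4 per quarter; n is counted in quarters.
The ordinary-annuity PV formula values the stream one period before the first payment (period 35); discount that back 35 periods:
PV₀ = 14,700 × [1 − (1+r)^−36] / r × (1+r)^−35 = €128,944.61

€128,944.61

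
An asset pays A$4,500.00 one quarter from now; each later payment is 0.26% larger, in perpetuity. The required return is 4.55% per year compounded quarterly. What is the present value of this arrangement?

A$512,820.51

Periodic rate r = 0.0455/4 per quarter.
Growing perpetuity (Gordon): PV = PMT₁ / (r − g) = 4,500 / (r − 0.0026) = A$512,820.51.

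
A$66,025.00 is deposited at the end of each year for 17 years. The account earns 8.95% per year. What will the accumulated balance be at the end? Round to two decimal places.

This is an ordinary annuity: 17 deposits of A$66,025.00 at the end of each year.
Periodic rate r = 0.0895 per year.
FV = PMT × [((1+r)^n − 1)/r] = 66,025 × [(1+r)^17 − 1] / r = A$2,430,022.00

A$2,430,022.00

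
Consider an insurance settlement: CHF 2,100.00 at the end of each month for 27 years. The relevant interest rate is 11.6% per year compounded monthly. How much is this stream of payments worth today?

CHF 207,619.40

This is an ordinary annuity: 324 payments of CHF 2,100.00 at the end of each month.
Periodic rate r = 0.116/12 per month; n is counted in months.
PV = PMT × [(1 − (1+r)^−n)/r] = 2,100 × [1 − (1+r)^−324] / r = CHF 207,619.40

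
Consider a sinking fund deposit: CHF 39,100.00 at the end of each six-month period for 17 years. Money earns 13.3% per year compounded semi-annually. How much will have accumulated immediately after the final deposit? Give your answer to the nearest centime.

CHF 4,660,398.87

This is an ordinary annuity: 34 deposits of CHF 39,100.00 at the end of each six-month period.
Periodic rate r = 0.133/2 per half-year; n is counted in half-years.
FV = PMT × [((1+r)^n − 1)/r] = 39,100 × [(1+r)^34 − 1] / r = CHF 4,660,398.87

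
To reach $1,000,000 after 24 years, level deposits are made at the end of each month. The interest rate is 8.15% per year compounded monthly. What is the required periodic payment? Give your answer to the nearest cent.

Level ordinary annuity; solve FV = PMT × [((1+r)^n − 1)/r] for PMT.
Periodic rate r = 0.0815/12 per month; n is counted in months.
With n = 288: PMT = 1,000,000 / ([((1+r)^n − 1)/r]) = $1,127.36

$1,127.36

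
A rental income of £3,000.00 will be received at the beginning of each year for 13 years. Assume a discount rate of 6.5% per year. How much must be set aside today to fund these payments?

£27,476.18

This is an annuity due: 13 payments of £3,000.00 at the beginning of each year.
Periodic rate r = 0.065 per year.
PV = PMT × [(1 − (1+r)^−n)/r] × (1+r) = 3,000 × [1 − (1+r)^−13] / r × (1+r) = £27,476.18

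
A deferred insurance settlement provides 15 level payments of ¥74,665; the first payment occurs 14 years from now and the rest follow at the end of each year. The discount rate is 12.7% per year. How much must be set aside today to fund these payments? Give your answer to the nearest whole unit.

¥103,577

Ordinary annuity of 15 payments, first payment at period 14.
Periodic rate r = 0.127 per year.
The ordinary-annuity PV formula values the stream one period before the first payment (period 13); discount that back 13 periods:
PV₀ = 74,665 × [1 − (1+r)^−15] / r × (1+r)^−13 = ¥103,577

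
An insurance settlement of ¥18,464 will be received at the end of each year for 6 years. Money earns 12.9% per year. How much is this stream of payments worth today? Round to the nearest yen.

¥74,017

This is an ordinary annuity: 6 payments of ¥18,464 at the end of each year.
Periodic rate r = 0.129 per year.
PV = PMT × [(1 − (1+r)^−n)/r] = 18,464 × [1 − (1+r)^−6] / r = ¥74,017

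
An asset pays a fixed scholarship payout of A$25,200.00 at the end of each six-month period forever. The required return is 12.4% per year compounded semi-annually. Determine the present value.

Periodic rate r = 0.124/2 per half-year.
Level perpetuity: PV = PMT / r = 25,200 / (0.124/2) = A$406,451.61.

A$406,451.61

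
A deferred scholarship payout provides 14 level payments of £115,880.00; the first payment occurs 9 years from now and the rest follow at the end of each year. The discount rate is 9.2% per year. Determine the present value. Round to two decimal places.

£441,243.96

Ordinary annuity of 14 payments, first payment at period 9.
Periodic rate r = 0.092 per year.
The ordinary-annuity PV formula values the stream one period before the first payment (period 8); discount that back 8 periods:
PV₀ = 115,880 × [1 − (1+r)^−14] / r × (1+r)^−8 = £441,243.96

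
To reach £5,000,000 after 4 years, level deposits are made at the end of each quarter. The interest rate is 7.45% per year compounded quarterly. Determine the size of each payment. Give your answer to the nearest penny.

£271,126.72

Level ordinary annuity; solve FV = PMT × [((1+r)^n − 1)/r] for PMT.
Periodic rate r = 0.0745/4 per quarter; n is counted in quarters.
With n = 16: PMT = 5,000,000 / ([((1+r)^n − 1)/r]) = £271,126.72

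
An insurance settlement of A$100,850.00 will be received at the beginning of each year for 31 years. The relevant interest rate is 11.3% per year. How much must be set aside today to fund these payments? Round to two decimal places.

A$957,374.26

This is an annuity due: 31 payments of A$100,850.00 at the beginning of each year.
Periodic rate r = 0.113 per year.
PV = PMT × [(1 − (1+r)^−n)/r] × (1+r) = 100,850 × [1 − (1+r)^−31] / r × (1+r) = A$957,374.26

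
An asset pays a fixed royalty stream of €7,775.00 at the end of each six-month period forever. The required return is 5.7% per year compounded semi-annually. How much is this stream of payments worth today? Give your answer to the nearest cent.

€272,807.02

Periodic rate r = 0.057/2 per half-year.
Level perpetuity: PV = PMT / r = 7,775 / (0.057/2) = €272,807.02.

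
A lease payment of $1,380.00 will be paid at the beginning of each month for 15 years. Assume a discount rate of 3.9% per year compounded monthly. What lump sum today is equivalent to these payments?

This is an annuity due: 180 payments of $1,380.00 at the beginning of each month.
Periodic rate r = 0.039/12 per month; n is counted in months.
PV = PMT × [(1 − (1+r)^−n)/r] × (1+r) = 1,380 × [1 − (1+r)^−180] / r × (1+r) = $188,445.63

$188,445.63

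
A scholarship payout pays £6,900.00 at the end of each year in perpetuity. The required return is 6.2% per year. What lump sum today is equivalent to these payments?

Periodic rate r = 0.062 per year.
Level perpetuity: PV = PMT / r = 6,900 / (0.062) = £111,290.32.

£111,290.32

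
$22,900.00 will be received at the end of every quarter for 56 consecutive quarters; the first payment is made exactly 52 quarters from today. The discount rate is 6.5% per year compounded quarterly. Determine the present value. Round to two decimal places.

Ordinary annuity of 56 payments, first payment at period 52.
Periodic rate r = 0.065/4 per quarter; n is counted in quarters.
The ordinary-annuity PV formula values the stream one period before the first payment (period 51); discount that back 51 periods:
PV₀ = 22,900 × [1 − (1+r)^−56] / r × (1+r)^−51 = $368,231.20

$368,231.20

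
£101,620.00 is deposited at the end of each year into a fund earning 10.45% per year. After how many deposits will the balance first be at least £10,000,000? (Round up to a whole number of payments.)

25 payments

Periodic rate r = 0.1045 per year.
Ordinary annuity FV: 10,000,000 = 101,620 × [((1+r)^n − 1)/r].
(1+r)^n = 1 + 10,000,000 × r / 101,620, so n = ln(1 + 10,000,000·r/101,620) / ln(1+r) = 24.38.
Round up to a whole number of payments: n = 25.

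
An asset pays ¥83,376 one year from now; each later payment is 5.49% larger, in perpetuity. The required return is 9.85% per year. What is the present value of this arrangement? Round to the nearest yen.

Periodic rate r = 0.0985 per year.
Growing perpetuity (Gordon): PV = PMT₁ / (r − g) = 83,376 / (r − 0.0549) = ¥1,912,294.

¥1,912,294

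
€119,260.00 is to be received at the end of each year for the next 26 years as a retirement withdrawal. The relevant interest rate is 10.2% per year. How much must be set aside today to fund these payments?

This is an ordinary annuity: 26 payments of €119,260.00 at the end of each year.
Periodic rate r = 0.102 per year.
PV = PMT × [(1 − (1+r)^−n)/r] = 119,260 × [1 − (1+r)^−26] / r = €1,075,637.81

€1,075,637.81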